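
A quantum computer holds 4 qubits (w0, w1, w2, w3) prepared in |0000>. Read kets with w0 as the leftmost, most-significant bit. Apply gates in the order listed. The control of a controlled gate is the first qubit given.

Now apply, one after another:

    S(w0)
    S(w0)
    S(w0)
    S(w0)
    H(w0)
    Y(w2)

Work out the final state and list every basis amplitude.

After the circuit, the state carries amplitude sqrt(2)*I/2 on |0010>, sqrt(2)*I/2 on |1010>, and 0 on every other basis state. Key observation: gates 1-4 undo each other exactly, leaving only the rest of the circuit to track.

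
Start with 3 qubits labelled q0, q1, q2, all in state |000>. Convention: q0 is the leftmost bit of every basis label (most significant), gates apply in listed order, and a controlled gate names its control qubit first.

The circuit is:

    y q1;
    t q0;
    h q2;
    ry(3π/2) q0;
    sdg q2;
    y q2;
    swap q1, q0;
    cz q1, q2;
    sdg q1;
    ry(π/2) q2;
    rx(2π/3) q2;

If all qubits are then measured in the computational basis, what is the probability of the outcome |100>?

The probability of measuring |100> is 1/4 - sqrt(3)/8.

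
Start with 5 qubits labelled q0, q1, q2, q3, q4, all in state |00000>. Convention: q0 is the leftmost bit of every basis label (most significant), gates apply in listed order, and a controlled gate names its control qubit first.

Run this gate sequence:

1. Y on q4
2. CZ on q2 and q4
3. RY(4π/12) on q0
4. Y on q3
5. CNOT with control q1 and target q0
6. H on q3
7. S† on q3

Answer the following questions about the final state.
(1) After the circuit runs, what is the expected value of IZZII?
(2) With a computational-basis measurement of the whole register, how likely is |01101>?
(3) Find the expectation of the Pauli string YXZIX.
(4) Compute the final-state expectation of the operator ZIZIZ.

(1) The observable IZZII averages to 1.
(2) Outcome |01101> occurs with probability 0.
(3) The expectation value of YXZIX is 0.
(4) The observable ZIZIZ averages to -1/2.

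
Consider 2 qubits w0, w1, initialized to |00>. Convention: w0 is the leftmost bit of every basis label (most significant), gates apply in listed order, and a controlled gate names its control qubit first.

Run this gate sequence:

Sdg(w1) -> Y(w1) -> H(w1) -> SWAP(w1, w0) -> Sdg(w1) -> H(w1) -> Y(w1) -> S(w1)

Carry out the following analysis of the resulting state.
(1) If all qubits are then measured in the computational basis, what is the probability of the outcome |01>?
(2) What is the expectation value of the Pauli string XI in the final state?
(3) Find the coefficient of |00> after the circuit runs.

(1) The probability of measuring |01> is 1/4.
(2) The expectation value of XI is -1.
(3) The final state's coefficient on |00> equals 1/2.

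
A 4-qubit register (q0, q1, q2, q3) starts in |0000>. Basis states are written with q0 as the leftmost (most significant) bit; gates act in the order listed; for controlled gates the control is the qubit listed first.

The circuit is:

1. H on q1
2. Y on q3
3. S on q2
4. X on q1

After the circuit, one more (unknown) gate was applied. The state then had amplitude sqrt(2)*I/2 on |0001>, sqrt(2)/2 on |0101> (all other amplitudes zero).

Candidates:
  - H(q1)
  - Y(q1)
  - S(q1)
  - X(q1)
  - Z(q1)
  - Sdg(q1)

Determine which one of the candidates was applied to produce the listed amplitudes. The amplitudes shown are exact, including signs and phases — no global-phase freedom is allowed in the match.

It was Sdg(q1) that produced the state shown.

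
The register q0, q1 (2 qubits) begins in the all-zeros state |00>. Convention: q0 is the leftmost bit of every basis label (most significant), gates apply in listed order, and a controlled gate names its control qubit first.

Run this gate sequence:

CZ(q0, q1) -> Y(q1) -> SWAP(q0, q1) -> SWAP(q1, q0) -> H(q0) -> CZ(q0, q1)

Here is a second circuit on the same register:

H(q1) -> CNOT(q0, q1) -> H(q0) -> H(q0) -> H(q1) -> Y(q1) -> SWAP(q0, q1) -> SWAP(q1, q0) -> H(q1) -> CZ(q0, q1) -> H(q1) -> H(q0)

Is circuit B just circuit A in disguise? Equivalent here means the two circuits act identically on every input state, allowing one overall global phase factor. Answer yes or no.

No — the two circuits implement different unitaries, even allowing a global phase.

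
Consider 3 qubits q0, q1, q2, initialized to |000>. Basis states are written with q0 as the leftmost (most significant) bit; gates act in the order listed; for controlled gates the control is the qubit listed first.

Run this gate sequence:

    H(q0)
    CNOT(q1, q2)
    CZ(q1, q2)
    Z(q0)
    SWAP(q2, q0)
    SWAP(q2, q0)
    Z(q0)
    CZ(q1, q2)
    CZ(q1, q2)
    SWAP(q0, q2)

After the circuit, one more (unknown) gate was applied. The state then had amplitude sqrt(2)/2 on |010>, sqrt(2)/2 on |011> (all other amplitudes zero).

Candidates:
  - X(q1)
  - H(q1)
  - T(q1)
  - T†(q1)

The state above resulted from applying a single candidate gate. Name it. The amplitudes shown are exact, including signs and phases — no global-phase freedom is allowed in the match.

The applied gate was X(q1).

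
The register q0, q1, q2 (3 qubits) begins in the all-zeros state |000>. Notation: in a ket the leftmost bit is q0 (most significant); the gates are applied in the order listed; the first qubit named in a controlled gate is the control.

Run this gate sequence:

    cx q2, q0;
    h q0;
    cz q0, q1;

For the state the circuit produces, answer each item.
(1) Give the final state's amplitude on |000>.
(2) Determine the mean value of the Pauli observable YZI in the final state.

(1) |000> carries amplitude sqrt(2)/2 in the final state.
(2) In the final state, YZI has expectation 0.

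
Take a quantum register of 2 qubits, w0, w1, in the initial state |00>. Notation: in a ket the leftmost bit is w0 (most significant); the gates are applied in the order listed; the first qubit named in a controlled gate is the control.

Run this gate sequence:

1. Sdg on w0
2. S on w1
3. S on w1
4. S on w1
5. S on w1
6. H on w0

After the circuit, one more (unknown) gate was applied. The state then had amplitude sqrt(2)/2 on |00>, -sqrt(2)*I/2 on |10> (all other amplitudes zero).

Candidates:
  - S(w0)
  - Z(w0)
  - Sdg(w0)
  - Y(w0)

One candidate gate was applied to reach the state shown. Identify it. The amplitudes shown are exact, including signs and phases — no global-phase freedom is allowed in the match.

The applied gate was Sdg(w0). Key observation: gates 2-5 undo each other exactly, leaving only the rest of the circuit to track.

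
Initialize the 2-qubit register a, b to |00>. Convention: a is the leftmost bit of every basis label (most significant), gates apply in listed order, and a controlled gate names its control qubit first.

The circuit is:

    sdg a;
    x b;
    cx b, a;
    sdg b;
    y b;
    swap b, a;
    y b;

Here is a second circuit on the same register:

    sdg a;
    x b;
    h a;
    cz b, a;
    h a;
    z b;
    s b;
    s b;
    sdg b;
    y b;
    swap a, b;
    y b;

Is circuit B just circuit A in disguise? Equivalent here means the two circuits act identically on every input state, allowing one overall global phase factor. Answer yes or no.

Yes — the two circuits implement the same unitary up to a global phase.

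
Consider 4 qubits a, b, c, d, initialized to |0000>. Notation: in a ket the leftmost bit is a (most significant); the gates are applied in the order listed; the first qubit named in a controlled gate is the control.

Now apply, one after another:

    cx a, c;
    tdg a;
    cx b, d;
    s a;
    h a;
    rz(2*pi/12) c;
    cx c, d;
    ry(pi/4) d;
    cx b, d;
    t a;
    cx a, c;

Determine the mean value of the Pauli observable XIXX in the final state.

The observable XIXX averages to 1/2.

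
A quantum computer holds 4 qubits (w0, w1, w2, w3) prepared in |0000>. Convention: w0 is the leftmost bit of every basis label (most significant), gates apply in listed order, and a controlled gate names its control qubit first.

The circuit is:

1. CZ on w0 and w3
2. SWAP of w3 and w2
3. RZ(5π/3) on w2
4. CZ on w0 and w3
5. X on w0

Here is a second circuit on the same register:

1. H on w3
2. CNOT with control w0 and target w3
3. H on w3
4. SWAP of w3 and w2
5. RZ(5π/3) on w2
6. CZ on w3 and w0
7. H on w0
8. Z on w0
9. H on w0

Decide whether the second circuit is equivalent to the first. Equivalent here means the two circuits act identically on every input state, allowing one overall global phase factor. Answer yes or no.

Yes: on every input state the two circuits agree up to one overall phase factor.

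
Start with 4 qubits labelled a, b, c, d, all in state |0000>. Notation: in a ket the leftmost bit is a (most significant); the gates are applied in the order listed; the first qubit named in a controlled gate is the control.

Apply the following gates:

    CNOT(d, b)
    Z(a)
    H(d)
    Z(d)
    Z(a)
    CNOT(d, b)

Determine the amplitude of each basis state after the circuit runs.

After the circuit, the state carries amplitude sqrt(2)/2 on |0000>, -sqrt(2)/2 on |0101>, and 0 on every other basis state.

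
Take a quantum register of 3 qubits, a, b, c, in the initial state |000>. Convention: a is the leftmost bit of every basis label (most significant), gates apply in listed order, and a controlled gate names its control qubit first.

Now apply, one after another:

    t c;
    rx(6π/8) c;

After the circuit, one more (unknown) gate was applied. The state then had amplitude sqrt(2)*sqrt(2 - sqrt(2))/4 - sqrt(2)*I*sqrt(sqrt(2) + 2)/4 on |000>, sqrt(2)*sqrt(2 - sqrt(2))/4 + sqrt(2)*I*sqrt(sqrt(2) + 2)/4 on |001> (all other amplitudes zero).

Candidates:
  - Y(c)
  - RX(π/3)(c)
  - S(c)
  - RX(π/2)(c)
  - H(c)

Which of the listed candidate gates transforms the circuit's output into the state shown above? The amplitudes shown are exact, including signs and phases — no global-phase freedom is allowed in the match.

The unique candidate consistent with the amplitudes is H(c).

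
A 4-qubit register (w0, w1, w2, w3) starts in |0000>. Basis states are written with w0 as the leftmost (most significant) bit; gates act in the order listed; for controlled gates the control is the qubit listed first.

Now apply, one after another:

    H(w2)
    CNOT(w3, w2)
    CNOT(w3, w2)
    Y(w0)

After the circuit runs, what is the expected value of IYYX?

In the final state, IYYX has expectation 0. Key observation: gates 2-3 undo each other exactly, leaving only the rest of the circuit to track.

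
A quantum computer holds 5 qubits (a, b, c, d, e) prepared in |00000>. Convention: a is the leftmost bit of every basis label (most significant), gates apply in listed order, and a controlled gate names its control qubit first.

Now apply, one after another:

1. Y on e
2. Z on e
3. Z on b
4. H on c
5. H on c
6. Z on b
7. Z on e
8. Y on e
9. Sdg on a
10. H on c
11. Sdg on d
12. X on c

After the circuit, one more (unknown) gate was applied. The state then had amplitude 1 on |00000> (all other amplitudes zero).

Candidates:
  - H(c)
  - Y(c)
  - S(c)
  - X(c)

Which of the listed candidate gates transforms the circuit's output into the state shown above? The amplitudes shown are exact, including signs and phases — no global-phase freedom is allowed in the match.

It was H(c) that produced the state shown. Key observation: gates 1-8 undo each other exactly, leaving only the rest of the circuit to track.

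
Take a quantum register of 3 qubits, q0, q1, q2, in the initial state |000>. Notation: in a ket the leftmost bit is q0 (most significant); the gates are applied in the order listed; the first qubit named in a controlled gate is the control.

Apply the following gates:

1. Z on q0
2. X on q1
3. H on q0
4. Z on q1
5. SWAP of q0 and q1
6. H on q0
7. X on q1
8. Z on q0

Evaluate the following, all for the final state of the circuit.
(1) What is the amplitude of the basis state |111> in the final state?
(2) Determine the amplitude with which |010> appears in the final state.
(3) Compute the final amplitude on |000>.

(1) The final state's coefficient on |111> equals 0.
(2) |010> carries amplitude -1/2 in the final state.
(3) The final state's coefficient on |000> equals -1/2.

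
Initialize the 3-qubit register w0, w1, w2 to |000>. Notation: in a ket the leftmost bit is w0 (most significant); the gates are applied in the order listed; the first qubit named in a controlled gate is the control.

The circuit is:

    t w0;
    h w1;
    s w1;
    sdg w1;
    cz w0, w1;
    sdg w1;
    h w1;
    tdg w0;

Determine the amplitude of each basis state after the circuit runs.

The resulting statevector has amplitude 1/2 - I/2 on |000>, 1/2 + I/2 on |010>, and 0 on every other basis state.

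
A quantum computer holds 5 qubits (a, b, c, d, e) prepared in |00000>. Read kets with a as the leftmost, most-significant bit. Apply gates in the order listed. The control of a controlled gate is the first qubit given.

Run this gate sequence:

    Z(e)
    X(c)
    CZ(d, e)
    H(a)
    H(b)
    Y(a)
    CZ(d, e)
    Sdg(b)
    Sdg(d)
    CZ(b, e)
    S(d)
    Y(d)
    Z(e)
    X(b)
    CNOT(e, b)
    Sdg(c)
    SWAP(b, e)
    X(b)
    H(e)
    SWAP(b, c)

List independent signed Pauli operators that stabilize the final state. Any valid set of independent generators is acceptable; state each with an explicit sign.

The stabilizer group can be generated by -XIIII, -IIIIY, -IZIII, -IIZII, -IIIZI, among other valid generating sets.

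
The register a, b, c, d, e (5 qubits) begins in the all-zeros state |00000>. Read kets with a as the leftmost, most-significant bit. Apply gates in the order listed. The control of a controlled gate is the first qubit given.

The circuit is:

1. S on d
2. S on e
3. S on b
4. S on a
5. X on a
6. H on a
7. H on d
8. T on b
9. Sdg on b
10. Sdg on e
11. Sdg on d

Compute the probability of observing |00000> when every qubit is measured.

A full measurement returns |00000> with probability 1/4.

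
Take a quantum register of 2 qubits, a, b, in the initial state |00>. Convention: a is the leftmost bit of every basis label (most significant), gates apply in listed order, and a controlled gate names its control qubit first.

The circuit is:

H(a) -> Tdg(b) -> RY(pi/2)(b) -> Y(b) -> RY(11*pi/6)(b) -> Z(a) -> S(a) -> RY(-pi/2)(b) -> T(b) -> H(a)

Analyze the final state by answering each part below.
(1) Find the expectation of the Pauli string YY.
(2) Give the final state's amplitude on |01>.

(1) The expectation value of YY is sqrt(2)/4.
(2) The amplitude on |01> is (-sqrt(6) - sqrt(2) - sqrt(6)*I - sqrt(2)*I)*exp(I*pi/4)/8.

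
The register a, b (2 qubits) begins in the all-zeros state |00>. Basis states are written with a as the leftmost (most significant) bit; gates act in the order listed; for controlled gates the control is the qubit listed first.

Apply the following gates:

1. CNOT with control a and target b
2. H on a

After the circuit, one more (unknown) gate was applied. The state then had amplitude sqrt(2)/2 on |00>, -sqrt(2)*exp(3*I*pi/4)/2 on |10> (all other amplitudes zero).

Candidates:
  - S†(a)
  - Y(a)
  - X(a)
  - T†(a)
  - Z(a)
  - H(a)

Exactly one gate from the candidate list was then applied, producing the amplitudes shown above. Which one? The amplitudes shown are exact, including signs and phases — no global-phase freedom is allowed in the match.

The unique candidate consistent with the amplitudes is T†(a).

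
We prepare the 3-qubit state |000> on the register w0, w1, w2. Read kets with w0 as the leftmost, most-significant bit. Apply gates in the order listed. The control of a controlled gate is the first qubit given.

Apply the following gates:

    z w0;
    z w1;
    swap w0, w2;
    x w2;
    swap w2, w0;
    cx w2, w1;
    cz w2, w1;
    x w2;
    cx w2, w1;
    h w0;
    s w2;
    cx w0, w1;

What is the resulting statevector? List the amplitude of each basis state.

After the circuit, the state carries amplitude sqrt(2)*I/2 on |011>, -sqrt(2)*I/2 on |101>, and 0 on every other basis state.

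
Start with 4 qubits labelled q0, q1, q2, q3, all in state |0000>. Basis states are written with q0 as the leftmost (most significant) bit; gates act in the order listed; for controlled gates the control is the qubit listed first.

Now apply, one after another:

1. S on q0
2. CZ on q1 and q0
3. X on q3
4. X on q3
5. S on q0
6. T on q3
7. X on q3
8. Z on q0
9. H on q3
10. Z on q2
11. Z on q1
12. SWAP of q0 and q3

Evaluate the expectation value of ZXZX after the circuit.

The observable ZXZX averages to 0.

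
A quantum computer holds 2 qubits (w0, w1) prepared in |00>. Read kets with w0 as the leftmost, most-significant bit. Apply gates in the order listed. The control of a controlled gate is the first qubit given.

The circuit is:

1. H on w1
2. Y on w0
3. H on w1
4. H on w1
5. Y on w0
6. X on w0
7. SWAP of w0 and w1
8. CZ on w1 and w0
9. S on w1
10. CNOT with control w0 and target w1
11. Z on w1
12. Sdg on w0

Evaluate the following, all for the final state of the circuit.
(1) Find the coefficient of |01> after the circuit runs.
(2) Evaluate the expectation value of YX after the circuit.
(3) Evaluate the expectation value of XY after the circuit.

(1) The amplitude on |01> is -sqrt(2)*I/2. Key observation: gates 2-5 undo each other exactly, leaving only the rest of the circuit to track.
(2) In the final state, YX has expectation -1.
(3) The expectation value of XY is 1.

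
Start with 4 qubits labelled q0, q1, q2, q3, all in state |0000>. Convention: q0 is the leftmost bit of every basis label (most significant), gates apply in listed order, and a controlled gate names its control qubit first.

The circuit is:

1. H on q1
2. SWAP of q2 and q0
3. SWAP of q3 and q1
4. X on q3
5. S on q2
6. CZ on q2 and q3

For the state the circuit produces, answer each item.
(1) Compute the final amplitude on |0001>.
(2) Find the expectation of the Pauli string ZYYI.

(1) The final state's coefficient on |0001> equals sqrt(2)/2.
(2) The expectation value of ZYYI is 0.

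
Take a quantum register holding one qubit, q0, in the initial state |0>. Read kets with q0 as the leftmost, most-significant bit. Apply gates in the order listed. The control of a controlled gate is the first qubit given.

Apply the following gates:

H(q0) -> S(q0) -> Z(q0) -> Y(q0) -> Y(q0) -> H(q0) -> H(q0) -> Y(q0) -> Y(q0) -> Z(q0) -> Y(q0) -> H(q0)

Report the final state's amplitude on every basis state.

After the circuit, the state carries amplitude 1/2 + I/2 on |0>, 1/2 - I/2 on |1>. Key observation: gates 3-10 undo each other exactly, leaving only the rest of the circuit to track.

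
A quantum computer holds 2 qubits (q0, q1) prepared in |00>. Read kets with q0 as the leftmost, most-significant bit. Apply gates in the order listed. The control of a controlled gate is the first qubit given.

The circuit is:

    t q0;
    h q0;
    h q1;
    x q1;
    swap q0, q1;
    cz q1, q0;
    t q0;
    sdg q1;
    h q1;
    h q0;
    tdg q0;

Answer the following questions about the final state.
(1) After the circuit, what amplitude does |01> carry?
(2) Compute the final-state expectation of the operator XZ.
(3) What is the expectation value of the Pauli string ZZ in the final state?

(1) The final state's coefficient on |01> equals 1/4 - exp(3*I*pi/4)/4 + exp(I*pi/4)/4 + I/4.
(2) In the final state, XZ has expectation -1/2.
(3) In the final state, ZZ has expectation -sqrt(2)/2.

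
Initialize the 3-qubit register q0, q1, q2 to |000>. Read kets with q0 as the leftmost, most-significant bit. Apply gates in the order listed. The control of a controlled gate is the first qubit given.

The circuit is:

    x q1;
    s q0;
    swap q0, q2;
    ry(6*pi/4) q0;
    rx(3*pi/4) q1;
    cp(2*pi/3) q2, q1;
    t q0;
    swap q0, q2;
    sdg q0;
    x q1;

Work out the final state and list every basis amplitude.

The resulting statevector has amplitude -sqrt(4 - 2*sqrt(2))/4 on |000>, sqrt(4 - 2*sqrt(2))*exp(I*pi/4)/4 on |001>, I*sqrt(2*sqrt(2) + 4)/4 on |010>, -sqrt(2*sqrt(2) + 4)*exp(3*I*pi/4)/4 on |011>, 0 on |100>, 0 on |101>, 0 on |110>, 0 on |111>.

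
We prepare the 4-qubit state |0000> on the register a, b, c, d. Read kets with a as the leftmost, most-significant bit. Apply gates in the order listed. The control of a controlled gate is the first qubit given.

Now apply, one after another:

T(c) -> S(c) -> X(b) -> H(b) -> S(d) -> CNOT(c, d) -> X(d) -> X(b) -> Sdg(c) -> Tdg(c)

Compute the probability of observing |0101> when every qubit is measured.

The probability of measuring |0101> is 1/2.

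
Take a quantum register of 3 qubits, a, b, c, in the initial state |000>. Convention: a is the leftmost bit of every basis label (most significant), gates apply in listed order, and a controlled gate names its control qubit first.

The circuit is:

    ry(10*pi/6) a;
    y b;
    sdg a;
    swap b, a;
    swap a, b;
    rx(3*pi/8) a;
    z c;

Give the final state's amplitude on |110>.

The amplitude on |110> is -sin(pi/48).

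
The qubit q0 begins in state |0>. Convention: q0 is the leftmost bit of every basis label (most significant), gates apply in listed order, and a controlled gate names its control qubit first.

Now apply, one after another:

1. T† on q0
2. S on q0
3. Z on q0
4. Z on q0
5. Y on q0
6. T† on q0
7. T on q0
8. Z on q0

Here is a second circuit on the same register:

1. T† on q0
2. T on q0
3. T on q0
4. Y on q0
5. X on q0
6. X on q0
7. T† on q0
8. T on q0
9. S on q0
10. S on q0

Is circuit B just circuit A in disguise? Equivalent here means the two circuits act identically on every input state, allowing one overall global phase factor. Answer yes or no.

Yes, they are equivalent — the unitaries differ by at most a global phase.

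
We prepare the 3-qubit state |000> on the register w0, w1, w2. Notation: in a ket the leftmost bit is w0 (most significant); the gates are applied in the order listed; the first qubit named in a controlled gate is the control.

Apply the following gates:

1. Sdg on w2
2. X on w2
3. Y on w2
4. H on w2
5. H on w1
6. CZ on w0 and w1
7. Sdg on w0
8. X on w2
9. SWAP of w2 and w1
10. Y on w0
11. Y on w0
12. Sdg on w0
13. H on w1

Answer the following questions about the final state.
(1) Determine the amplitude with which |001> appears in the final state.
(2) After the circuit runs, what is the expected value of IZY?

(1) The final state's coefficient on |001> equals -sqrt(2)*I/2.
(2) The expectation value of IZY is 0.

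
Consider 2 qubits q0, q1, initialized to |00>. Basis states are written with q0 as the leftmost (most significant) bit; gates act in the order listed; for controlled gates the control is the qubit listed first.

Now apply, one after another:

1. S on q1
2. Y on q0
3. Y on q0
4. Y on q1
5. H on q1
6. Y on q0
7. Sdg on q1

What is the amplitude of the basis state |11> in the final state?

|11> carries amplitude -sqrt(2)*I/2 in the final state.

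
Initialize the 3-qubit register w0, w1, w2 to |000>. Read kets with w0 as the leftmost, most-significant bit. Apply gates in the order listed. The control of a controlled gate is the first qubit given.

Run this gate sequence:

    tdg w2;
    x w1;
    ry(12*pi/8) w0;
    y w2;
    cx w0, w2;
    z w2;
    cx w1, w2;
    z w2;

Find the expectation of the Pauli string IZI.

The expectation value of IZI is -1.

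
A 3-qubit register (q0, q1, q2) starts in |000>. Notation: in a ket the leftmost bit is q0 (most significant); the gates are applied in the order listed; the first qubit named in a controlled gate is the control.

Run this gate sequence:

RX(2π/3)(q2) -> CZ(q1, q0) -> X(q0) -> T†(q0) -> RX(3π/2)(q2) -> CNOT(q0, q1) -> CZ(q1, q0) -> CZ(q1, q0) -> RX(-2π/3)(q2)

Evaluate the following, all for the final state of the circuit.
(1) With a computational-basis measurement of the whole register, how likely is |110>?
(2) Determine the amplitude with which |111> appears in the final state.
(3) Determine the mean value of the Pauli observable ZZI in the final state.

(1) The probability of measuring |110> is 1/2.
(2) The final state's coefficient on |111> equals -sqrt(2)*exp(I*pi/4)/2.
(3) The observable ZZI averages to 1.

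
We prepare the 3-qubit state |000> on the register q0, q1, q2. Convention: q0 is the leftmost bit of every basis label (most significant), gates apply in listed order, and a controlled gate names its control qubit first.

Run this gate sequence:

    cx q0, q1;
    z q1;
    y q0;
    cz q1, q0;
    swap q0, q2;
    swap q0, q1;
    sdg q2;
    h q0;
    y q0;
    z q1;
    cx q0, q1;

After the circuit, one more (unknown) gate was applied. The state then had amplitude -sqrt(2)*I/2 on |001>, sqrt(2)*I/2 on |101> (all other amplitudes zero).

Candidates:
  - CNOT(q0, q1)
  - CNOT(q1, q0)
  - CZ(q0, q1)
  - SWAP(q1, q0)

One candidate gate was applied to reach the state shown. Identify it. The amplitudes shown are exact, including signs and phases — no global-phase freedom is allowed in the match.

The unique candidate consistent with the amplitudes is CNOT(q0, q1).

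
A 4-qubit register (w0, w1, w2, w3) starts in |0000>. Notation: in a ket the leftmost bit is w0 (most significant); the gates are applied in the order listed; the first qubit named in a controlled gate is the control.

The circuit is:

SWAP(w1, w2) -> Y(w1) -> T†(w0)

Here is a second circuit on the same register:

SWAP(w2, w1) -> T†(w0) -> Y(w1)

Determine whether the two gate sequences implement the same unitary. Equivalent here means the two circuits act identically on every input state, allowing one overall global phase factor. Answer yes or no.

Yes: on every input state the two circuits agree up to one overall phase factor.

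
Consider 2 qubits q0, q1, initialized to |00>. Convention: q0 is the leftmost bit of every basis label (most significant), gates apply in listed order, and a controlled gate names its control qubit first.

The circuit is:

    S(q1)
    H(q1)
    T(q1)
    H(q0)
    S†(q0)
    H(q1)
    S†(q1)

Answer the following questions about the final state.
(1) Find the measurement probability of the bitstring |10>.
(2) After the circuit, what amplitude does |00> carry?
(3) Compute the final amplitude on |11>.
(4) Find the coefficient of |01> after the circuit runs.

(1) The probability of measuring |10> is sqrt(2)/8 + 1/4.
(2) The final state's coefficient on |00> equals sqrt(2)*(1 + exp(I*pi/4))/4.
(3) The amplitude on |11> is sqrt(2)*(-1 + exp(I*pi/4))/4.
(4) The final state's coefficient on |01> equals sqrt(2)*(-I + exp(3*I*pi/4))/4.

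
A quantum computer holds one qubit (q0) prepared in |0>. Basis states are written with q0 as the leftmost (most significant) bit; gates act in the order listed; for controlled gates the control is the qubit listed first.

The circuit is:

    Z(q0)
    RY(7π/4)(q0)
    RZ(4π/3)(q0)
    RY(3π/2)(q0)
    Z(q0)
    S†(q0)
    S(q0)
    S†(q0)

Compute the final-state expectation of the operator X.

The expectation value of X is -sqrt(6)/4. Key observation: the block from step 7 through step 8 cancels to the identity and can be dropped.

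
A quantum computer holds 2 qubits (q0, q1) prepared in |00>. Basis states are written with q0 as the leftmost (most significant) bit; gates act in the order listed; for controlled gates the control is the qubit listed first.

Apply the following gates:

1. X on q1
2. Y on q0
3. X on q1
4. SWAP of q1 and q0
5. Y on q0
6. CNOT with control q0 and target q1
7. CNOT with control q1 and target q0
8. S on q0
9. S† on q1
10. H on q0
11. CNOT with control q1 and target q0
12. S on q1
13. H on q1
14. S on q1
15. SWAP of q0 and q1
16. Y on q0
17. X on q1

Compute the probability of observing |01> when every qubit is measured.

Outcome |01> occurs with probability 1/4.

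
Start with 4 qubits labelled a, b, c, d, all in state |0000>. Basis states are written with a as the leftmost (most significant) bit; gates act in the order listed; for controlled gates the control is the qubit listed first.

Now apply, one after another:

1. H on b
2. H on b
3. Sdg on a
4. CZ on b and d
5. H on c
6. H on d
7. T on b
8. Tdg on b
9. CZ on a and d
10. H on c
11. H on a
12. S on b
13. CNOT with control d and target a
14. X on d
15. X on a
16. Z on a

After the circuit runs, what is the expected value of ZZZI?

In the final state, ZZZI has expectation 0. Key observation: gates 1-2 undo each other exactly, leaving only the rest of the circuit to track.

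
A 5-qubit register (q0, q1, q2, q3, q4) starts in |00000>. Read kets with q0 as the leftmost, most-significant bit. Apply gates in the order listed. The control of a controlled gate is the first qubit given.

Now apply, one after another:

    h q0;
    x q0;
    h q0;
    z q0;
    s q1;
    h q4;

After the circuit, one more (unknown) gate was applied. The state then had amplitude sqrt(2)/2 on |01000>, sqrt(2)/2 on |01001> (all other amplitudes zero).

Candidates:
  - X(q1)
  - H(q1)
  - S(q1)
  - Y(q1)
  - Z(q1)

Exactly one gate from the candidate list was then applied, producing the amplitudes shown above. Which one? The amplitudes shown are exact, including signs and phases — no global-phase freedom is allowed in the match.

It was X(q1) that produced the state shown. Key observation: steps 1-4 multiply out to the identity, so the circuit reduces to the remaining gates.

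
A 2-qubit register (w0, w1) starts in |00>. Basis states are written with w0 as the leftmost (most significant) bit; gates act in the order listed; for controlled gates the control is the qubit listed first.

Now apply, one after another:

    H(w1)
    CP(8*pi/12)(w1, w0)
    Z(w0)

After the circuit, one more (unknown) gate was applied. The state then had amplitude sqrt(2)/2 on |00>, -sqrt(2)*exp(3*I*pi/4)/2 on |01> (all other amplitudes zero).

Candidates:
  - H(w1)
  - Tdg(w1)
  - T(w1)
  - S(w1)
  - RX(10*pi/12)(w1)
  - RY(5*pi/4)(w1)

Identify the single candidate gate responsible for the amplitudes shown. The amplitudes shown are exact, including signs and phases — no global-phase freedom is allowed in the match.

The unique candidate consistent with the amplitudes is Tdg(w1).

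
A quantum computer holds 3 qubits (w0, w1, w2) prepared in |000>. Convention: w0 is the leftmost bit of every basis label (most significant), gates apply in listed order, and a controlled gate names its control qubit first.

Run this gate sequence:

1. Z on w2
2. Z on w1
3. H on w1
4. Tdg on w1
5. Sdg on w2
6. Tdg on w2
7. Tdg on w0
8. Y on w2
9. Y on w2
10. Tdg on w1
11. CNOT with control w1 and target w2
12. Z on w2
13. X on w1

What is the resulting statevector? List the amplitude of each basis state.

The resulting statevector has amplitude sqrt(2)*I/2 on |001>, sqrt(2)/2 on |010>, and 0 on every other basis state.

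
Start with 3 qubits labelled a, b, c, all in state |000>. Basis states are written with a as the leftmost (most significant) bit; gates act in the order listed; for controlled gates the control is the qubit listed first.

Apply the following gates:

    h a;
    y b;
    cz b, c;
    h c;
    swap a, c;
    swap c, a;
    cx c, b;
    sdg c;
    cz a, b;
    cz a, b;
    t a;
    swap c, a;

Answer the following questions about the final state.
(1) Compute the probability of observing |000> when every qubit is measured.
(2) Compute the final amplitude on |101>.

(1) A full measurement returns |000> with probability 0. Key observation: gates 9-10 undo each other exactly, leaving only the rest of the circuit to track.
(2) |101> carries amplitude exp(I*pi/4)/2 in the final state.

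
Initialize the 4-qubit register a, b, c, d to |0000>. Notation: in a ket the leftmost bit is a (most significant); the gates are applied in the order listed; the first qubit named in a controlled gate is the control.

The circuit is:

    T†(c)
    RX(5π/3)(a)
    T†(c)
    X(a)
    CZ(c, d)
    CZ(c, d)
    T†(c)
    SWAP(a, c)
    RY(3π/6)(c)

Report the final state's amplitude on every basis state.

The final amplitudes are sqrt(6)/4 - sqrt(2)*I/4 on |0000>, -sqrt(6)/4 - sqrt(2)*I/4 on |0010>, and 0 on every other basis state. Key observation: gates 5-6 undo each other exactly, leaving only the rest of the circuit to track.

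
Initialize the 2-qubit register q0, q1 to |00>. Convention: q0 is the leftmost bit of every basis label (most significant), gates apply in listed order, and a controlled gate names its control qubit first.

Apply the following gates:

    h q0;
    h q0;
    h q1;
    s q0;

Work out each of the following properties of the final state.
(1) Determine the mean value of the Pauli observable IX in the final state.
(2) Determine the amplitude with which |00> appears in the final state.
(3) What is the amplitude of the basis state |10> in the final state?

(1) In the final state, IX has expectation 1. Key observation: steps 1-2 multiply out to the identity, so the circuit reduces to the remaining gates.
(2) The amplitude on |00> is sqrt(2)/2.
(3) |10> carries amplitude 0 in the final state.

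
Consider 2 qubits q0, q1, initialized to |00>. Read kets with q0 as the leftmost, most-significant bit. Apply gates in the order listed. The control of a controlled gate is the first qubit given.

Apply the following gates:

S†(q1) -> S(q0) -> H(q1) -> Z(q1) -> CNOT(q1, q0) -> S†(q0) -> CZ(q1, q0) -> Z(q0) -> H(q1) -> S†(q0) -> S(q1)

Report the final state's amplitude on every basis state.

After the circuit, the state carries amplitude 1/2 on |00>, I/2 on |01>, 1/2 on |10>, -I/2 on |11>.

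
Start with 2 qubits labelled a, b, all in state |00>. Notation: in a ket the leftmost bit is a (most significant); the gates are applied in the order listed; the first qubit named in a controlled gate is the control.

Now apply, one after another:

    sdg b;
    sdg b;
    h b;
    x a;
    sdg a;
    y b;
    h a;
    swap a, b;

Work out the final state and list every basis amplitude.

The final amplitudes are -1/2 on |00>, 1/2 on |01>, 1/2 on |10>, -1/2 on |11>.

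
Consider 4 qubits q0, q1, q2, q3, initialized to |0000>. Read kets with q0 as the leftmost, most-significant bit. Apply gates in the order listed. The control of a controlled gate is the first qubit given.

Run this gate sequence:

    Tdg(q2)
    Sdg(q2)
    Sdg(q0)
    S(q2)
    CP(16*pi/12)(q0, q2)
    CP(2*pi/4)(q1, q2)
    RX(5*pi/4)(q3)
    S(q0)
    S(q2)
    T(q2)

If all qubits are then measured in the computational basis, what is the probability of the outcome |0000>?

The probability of measuring |0000> is 1/2 - sqrt(2)/4.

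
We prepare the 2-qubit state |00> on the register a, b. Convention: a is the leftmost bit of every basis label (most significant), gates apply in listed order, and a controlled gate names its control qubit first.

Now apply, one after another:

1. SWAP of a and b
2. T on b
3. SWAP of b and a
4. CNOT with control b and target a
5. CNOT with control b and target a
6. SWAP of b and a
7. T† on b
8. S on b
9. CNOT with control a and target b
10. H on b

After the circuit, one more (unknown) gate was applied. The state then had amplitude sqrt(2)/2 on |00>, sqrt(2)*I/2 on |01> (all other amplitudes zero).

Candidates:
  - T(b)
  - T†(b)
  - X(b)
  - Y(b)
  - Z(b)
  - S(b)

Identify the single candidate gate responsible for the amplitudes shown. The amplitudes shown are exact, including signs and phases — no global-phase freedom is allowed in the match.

The applied gate was S(b). Key observation: steps 2-7 multiply out to the identity, so the circuit reduces to the remaining gates.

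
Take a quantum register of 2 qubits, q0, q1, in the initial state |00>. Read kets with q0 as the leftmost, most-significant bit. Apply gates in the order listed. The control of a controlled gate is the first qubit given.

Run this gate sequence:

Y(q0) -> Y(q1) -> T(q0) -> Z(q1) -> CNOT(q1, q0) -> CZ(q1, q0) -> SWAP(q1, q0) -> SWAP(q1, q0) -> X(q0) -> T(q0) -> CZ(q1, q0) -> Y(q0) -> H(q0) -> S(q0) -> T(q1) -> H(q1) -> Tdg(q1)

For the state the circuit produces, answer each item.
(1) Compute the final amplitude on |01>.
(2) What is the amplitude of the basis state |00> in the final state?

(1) The amplitude on |01> is 1/2.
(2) |00> carries amplitude -exp(I*pi/4)/2 in the final state.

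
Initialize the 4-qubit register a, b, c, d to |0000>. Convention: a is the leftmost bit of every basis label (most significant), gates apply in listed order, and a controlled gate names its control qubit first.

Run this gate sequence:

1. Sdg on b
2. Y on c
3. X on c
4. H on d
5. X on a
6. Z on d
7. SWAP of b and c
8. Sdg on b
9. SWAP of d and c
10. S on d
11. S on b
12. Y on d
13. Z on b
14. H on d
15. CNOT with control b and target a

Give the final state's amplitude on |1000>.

|1000> carries amplitude -1/2 in the final state.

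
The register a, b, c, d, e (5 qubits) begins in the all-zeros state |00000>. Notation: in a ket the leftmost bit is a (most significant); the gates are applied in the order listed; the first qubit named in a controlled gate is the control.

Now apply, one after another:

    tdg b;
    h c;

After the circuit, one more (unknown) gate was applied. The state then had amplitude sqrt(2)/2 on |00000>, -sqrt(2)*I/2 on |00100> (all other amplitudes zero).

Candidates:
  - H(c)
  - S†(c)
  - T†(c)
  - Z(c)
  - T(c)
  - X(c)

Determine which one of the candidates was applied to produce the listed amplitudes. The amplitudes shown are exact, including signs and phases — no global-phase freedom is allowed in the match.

It was S†(c) that produced the state shown.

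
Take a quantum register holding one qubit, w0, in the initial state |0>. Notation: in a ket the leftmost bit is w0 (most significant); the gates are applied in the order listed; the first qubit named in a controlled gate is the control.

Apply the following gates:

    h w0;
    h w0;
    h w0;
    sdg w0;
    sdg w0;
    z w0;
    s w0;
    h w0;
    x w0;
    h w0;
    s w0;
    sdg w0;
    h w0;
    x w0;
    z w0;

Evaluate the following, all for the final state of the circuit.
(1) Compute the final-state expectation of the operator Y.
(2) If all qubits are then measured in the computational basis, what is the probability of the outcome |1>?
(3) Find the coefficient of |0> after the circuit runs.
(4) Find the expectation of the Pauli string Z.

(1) The expectation value of Y is 1. Key observation: steps 9-14 multiply out to the identity, so the circuit reduces to the remaining gates.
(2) Outcome |1> occurs with probability 1/2.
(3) The final state's coefficient on |0> equals 1/2 + I/2.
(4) The expectation value of Z is 0.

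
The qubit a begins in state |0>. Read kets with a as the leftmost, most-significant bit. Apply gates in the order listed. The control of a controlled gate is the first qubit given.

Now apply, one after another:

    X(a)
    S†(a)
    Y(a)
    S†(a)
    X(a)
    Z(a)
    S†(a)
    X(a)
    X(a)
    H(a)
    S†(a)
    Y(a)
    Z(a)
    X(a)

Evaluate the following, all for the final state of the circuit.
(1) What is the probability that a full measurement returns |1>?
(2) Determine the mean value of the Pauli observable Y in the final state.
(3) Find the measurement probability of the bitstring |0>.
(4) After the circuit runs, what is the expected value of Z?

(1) Outcome |1> occurs with probability 1/2.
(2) In the final state, Y has expectation 1.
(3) The probability of measuring |0> is 1/2.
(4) The observable Z averages to 0.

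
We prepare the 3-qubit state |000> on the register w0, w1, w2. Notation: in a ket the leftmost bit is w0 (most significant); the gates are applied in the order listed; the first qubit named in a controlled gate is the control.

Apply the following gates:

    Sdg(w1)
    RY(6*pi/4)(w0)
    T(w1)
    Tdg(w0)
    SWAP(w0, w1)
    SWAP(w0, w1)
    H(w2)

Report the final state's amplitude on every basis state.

The final amplitudes are -1/2 on |000>, -1/2 on |001>, 0 on |010>, 0 on |011>, -exp(3*I*pi/4)/2 on |100>, -exp(3*I*pi/4)/2 on |101>, 0 on |110>, 0 on |111>.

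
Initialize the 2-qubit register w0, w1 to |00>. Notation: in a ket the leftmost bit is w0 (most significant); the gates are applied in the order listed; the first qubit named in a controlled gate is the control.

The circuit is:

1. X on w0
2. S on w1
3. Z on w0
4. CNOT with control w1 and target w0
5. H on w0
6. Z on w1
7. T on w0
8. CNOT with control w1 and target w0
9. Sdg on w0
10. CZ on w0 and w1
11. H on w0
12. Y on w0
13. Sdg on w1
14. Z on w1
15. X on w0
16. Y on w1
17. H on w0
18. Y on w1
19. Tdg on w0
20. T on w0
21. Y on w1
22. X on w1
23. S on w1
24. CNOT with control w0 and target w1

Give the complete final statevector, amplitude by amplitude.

The resulting statevector has amplitude sqrt(2)*exp(3*I*pi/4)/2 on |00>, 0 on |01>, 0 on |10>, sqrt(2)/2 on |11>.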